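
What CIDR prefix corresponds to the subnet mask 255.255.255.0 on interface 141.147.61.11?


Binary: 11111111.11111111.11111111.00000000
Count leading 1s
Prefix: /24


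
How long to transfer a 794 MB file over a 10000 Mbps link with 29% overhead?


Effective throughput = 10000 * (1 - 29/100) = 7100 Mbps
File size in Mb = 794 * 8 = 6352 Mb
Time = 6352 / 7100
Time = 0.8946 seconds


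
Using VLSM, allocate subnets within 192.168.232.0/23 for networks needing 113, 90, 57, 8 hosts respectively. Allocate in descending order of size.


113 hosts -> /25 (126 usable): 192.168.232.0/25
90 hosts -> /25 (126 usable): 192.168.232.128/25
57 hosts -> /26 (62 usable): 192.168.233.0/26
8 hosts -> /28 (14 usable): 192.168.233.64/28
Allocation: 192.168.232.0/25 (113 hosts, 126 usable); 192.168.232.128/25 (90 hosts, 126 usable); 192.168.233.0/26 (57 hosts, 62 usable); 192.168.233.64/28 (8 hosts, 14 usable)


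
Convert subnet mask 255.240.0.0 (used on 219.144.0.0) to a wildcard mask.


Subnet mask: 255.240.0.0
Wildcard = 255.255.255.255 - subnet mask
255 - 255 = 0
255 - 240 = 15
255 - 0 = 255
255 - 0 = 255
Wildcard: 0.15.255.255


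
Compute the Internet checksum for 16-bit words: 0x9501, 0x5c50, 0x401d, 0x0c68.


Sum all words (with carry folding):
+ 0x9501 = 0x9501
+ 0x5c50 = 0xf151
+ 0x401d = 0x316f
+ 0x0c68 = 0x3dd7
One's complement: ~0x3dd7
Checksum = 0xc228


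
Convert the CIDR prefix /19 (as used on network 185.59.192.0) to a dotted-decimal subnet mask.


/19 means 19 network bits, 13 host bits
Binary: 11111111111111111110000000000000
Mask: 255.255.224.0


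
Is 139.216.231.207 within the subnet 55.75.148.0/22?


Subnet network: 55.75.148.0
Test IP AND mask: 139.216.228.0
No, 139.216.231.207 is not in 55.75.148.0/22


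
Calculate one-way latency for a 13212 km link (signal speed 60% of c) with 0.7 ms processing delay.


Speed = 0.6 * 3e5 km/s = 180000 km/s
Propagation delay = 13212 / 180000 = 0.0734 s = 73.4 ms
Processing delay = 0.7 ms
Total one-way latency = 74.1 ms


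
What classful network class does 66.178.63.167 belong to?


First octet: 66
Binary: 01000010
0xxxxxxx -> Class A (1-126)
Class A, default mask 255.0.0.0 (/8)


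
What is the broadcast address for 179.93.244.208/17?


Network: 179.93.128.0/17
Host bits = 15
Set all host bits to 1:
Broadcast: 179.93.255.255


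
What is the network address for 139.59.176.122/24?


IP:   10001011.00111011.10110000.01111010
Mask: 11111111.11111111.11111111.00000000
AND operation:
Net:  10001011.00111011.10110000.00000000
Network: 139.59.176.0/24


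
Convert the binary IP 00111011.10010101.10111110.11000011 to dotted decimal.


00111011 = 59
10010101 = 149
10111110 = 190
11000011 = 195
IP: 59.149.190.195


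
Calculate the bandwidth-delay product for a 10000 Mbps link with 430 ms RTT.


BDP = bandwidth * RTT
= 10000 Mbps * 430 ms
= 10000 * 1e6 * 430 / 1000 bits
= 4300000000 bits
= 537500000 bytes
= 524902.3438 KB
BDP = 4300000000 bits (537500000 bytes)


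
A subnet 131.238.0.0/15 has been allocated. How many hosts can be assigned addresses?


Host bits = 32 - 15 = 17
Total addresses = 2^17 = 131072
Usable = total - 2 (network and broadcast)
Usable hosts: 131070


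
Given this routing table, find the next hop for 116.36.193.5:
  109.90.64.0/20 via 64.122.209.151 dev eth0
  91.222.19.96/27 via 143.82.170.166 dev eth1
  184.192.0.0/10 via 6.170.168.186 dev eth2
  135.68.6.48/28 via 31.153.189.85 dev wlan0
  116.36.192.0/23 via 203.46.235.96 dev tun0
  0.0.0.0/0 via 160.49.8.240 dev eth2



Longest prefix match for 116.36.193.5:
  /20 109.90.64.0: no
  /27 91.222.19.96: no
  /10 184.192.0.0: no
  /28 135.68.6.48: no
  /23 116.36.192.0: MATCH
  /0 0.0.0.0: MATCH
Selected: next-hop 203.46.235.96 via tun0 (matched /23)


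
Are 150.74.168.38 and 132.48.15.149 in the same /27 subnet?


Mask: 255.255.255.224
150.74.168.38 AND mask = 150.74.168.32
132.48.15.149 AND mask = 132.48.15.128
No, different subnets (150.74.168.32 vs 132.48.15.128)


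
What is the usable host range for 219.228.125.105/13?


Network: 219.224.0.0
Broadcast: 219.231.255.255
First usable = network + 1
Last usable = broadcast - 1
Range: 219.224.0.1 to 219.231.255.254


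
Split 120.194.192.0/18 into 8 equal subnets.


New prefix = 18 + 3 = 21
Each subnet has 2048 addresses
  120.194.192.0/21
  120.194.200.0/21
  120.194.208.0/21
  120.194.216.0/21
  120.194.224.0/21
  120.194.232.0/21
  120.194.240.0/21
  120.194.248.0/21
Subnets: 120.194.192.0/21, 120.194.200.0/21, 120.194.208.0/21, 120.194.216.0/21, 120.194.224.0/21, 120.194.232.0/21, 120.194.240.0/21, 120.194.248.0/21


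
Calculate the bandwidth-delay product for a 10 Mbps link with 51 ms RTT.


BDP = bandwidth * RTT
= 10 Mbps * 51 ms
= 10 * 1e6 * 51 / 1000 bits
= 510000 bits
= 63750 bytes
= 62.2559 KB
BDP = 510000 bits (63750 bytes)


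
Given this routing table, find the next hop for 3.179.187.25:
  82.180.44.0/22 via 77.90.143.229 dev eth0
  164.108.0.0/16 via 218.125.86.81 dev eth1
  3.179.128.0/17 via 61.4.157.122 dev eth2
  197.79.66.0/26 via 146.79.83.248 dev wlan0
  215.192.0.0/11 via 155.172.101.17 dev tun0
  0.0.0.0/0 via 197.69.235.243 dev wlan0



Longest prefix match for 3.179.187.25:
  /22 82.180.44.0: no
  /16 164.108.0.0: no
  /17 3.179.128.0: MATCH
  /26 197.79.66.0: no
  /11 215.192.0.0: no
  /0 0.0.0.0: MATCH
Selected: next-hop 61.4.157.122 via eth2 (matched /17)


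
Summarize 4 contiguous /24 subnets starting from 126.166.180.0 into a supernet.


Original prefix: /24
Number of subnets: 4 = 2^2
New prefix = 24 - 2 = 22
Supernet: 126.166.180.0/22


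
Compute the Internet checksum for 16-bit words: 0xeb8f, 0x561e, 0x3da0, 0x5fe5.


Sum all words (with carry folding):
+ 0xeb8f = 0xeb8f
+ 0x561e = 0x41ae
+ 0x3da0 = 0x7f4e
+ 0x5fe5 = 0xdf33
One's complement: ~0xdf33
Checksum = 0x20cc


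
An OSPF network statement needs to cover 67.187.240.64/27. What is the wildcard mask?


Subnet mask: 255.255.255.224
Wildcard = 255.255.255.255 - subnet mask
255 - 255 = 0
255 - 255 = 0
255 - 255 = 0
255 - 224 = 31
Wildcard: 0.0.0.31


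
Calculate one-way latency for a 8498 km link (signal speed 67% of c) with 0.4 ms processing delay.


Speed = 0.67 * 3e5 km/s = 201000 km/s
Propagation delay = 8498 / 201000 = 0.0423 s = 42.2786 ms
Processing delay = 0.4 ms
Total one-way latency = 42.6786 ms


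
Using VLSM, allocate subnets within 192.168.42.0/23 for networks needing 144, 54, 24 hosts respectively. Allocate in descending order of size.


144 hosts -> /24 (254 usable): 192.168.42.0/24
54 hosts -> /26 (62 usable): 192.168.43.0/26
24 hosts -> /27 (30 usable): 192.168.43.64/27
Allocation: 192.168.42.0/24 (144 hosts, 254 usable); 192.168.43.0/26 (54 hosts, 62 usable); 192.168.43.64/27 (24 hosts, 30 usable)


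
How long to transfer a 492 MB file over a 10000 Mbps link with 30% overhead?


Effective throughput = 10000 * (1 - 30/100) = 7000 Mbps
File size in Mb = 492 * 8 = 3936 Mb
Time = 3936 / 7000
Time = 0.5623 seconds


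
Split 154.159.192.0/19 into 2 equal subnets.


New prefix = 19 + 1 = 20
Each subnet has 4096 addresses
  154.159.192.0/20
  154.159.208.0/20
Subnets: 154.159.192.0/20, 154.159.208.0/20


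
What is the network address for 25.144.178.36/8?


IP:   00011001.10010000.10110010.00100100
Mask: 11111111.00000000.00000000.00000000
AND operation:
Net:  00011001.00000000.00000000.00000000
Network: 25.0.0.0/8


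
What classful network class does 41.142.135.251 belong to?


First octet: 41
Binary: 00101001
0xxxxxxx -> Class A (1-126)
Class A, default mask 255.0.0.0 (/8)


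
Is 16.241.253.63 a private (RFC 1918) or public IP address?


RFC 1918 private ranges:
  10.0.0.0/8 (10.0.0.0 - 10.255.255.255)
  172.16.0.0/12 (172.16.0.0 - 172.31.255.255)
  192.168.0.0/16 (192.168.0.0 - 192.168.255.255)
Public (not in any RFC 1918 range)


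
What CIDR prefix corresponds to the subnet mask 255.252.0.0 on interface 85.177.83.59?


Binary: 11111111.11111100.00000000.00000000
Count leading 1s
Prefix: /14


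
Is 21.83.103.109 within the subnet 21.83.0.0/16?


Subnet network: 21.83.0.0
Test IP AND mask: 21.83.0.0
Yes, 21.83.103.109 is in 21.83.0.0/16


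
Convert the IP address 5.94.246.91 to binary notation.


5 = 00000101
94 = 01011110
246 = 11110110
91 = 01011011
Binary: 00000101.01011110.11110110.01011011


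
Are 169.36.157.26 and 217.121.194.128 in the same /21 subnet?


Mask: 255.255.248.0
169.36.157.26 AND mask = 169.36.152.0
217.121.194.128 AND mask = 217.121.192.0
No, different subnets (169.36.152.0 vs 217.121.192.0)


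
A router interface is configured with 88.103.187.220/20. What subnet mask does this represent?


/20 means 20 network bits, 12 host bits
Binary: 11111111111111111111000000000000
Mask: 255.255.240.0


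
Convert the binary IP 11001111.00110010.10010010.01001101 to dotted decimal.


11001111 = 207
00110010 = 50
10010010 = 146
01001101 = 77
IP: 207.50.146.77


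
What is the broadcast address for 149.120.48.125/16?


Network: 149.120.0.0/16
Host bits = 16
Set all host bits to 1:
Broadcast: 149.120.255.255


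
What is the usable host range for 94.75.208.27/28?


Network: 94.75.208.16
Broadcast: 94.75.208.31
First usable = network + 1
Last usable = broadcast - 1
Range: 94.75.208.17 to 94.75.208.30


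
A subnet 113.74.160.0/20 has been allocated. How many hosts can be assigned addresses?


Host bits = 32 - 20 = 12
Total addresses = 2^12 = 4096
Usable = total - 2 (network and broadcast)
Usable hosts: 4094


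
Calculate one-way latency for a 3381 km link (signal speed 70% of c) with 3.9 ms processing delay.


Speed = 0.7 * 3e5 km/s = 210000 km/s
Propagation delay = 3381 / 210000 = 0.0161 s = 16.1 ms
Processing delay = 3.9 ms
Total one-way latency = 20 ms


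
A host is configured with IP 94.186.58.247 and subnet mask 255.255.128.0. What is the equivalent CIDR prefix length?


Binary: 11111111.11111111.10000000.00000000
Count leading 1s
Prefix: /17


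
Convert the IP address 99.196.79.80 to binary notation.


99 = 01100011
196 = 11000100
79 = 01001111
80 = 01010000
Binary: 01100011.11000100.01001111.01010000


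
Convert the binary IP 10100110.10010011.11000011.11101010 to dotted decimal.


10100110 = 166
10010011 = 147
11000011 = 195
11101010 = 234
IP: 166.147.195.234


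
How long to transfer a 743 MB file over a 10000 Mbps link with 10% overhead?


Effective throughput = 10000 * (1 - 10/100) = 9000 Mbps
File size in Mb = 743 * 8 = 5944 Mb
Time = 5944 / 9000
Time = 0.6604 seconds


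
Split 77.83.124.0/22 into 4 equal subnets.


New prefix = 22 + 2 = 24
Each subnet has 256 addresses
  77.83.124.0/24
  77.83.125.0/24
  77.83.126.0/24
  77.83.127.0/24
Subnets: 77.83.124.0/24, 77.83.125.0/24, 77.83.126.0/24, 77.83.127.0/24


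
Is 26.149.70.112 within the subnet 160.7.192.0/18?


Subnet network: 160.7.192.0
Test IP AND mask: 26.149.64.0
No, 26.149.70.112 is not in 160.7.192.0/18


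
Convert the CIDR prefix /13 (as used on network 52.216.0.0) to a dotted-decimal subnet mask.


/13 means 13 network bits, 19 host bits
Binary: 11111111111110000000000000000000
Mask: 255.248.0.0


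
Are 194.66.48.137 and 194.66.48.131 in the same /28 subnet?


Mask: 255.255.255.240
194.66.48.137 AND mask = 194.66.48.128
194.66.48.131 AND mask = 194.66.48.128
Yes, same subnet (194.66.48.128)


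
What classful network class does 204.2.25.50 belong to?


First octet: 204
Binary: 11001100
110xxxxx -> Class C (192-223)
Class C, default mask 255.255.255.0 (/24)


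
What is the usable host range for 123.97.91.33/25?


Network: 123.97.91.0
Broadcast: 123.97.91.127
First usable = network + 1
Last usable = broadcast - 1
Range: 123.97.91.1 to 123.97.91.126


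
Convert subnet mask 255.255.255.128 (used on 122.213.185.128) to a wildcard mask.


Subnet mask: 255.255.255.128
Wildcard = 255.255.255.255 - subnet mask
255 - 255 = 0
255 - 255 = 0
255 - 255 = 0
255 - 128 = 127
Wildcard: 0.0.0.127


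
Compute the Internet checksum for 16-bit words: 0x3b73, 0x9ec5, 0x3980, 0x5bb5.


Sum all words (with carry folding):
+ 0x3b73 = 0x3b73
+ 0x9ec5 = 0xda38
+ 0x3980 = 0x13b9
+ 0x5bb5 = 0x6f6e
One's complement: ~0x6f6e
Checksum = 0x9091


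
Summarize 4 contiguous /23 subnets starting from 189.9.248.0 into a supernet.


Original prefix: /23
Number of subnets: 4 = 2^2
New prefix = 23 - 2 = 21
Supernet: 189.9.248.0/21


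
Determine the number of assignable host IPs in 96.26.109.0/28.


Host bits = 32 - 28 = 4
Total addresses = 2^4 = 16
Usable = total - 2 (network and broadcast)
Usable hosts: 14


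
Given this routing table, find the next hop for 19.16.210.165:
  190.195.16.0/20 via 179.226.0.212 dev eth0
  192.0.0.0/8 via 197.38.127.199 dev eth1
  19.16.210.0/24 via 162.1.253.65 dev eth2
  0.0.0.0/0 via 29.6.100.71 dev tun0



Longest prefix match for 19.16.210.165:
  /20 190.195.16.0: no
  /8 192.0.0.0: no
  /24 19.16.210.0: MATCH
  /0 0.0.0.0: MATCH
Selected: next-hop 162.1.253.65 via eth2 (matched /24)


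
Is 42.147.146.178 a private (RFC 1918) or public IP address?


RFC 1918 private ranges:
  10.0.0.0/8 (10.0.0.0 - 10.255.255.255)
  172.16.0.0/12 (172.16.0.0 - 172.31.255.255)
  192.168.0.0/16 (192.168.0.0 - 192.168.255.255)
Public (not in any RFC 1918 range)


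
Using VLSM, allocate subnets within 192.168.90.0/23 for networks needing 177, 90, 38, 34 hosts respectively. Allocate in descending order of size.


177 hosts -> /24 (254 usable): 192.168.90.0/24
90 hosts -> /25 (126 usable): 192.168.91.0/25
38 hosts -> /26 (62 usable): 192.168.91.128/26
34 hosts -> /26 (62 usable): 192.168.91.192/26
Allocation: 192.168.90.0/24 (177 hosts, 254 usable); 192.168.91.0/25 (90 hosts, 126 usable); 192.168.91.128/26 (38 hosts, 62 usable); 192.168.91.192/26 (34 hosts, 62 usable)


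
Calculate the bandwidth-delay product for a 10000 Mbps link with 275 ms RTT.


BDP = bandwidth * RTT
= 10000 Mbps * 275 ms
= 10000 * 1e6 * 275 / 1000 bits
= 2750000000 bits
= 343750000 bytes
= 335693.3594 KB
BDP = 2750000000 bits (343750000 bytes)


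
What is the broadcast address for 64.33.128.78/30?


Network: 64.33.128.76/30
Host bits = 2
Set all host bits to 1:
Broadcast: 64.33.128.79


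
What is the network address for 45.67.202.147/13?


IP:   00101101.01000011.11001010.10010011
Mask: 11111111.11111000.00000000.00000000
AND operation:
Net:  00101101.01000000.00000000.00000000
Network: 45.64.0.0/13


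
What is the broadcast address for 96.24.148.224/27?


Network: 96.24.148.224/27
Host bits = 5
Set all host bits to 1:
Broadcast: 96.24.148.255


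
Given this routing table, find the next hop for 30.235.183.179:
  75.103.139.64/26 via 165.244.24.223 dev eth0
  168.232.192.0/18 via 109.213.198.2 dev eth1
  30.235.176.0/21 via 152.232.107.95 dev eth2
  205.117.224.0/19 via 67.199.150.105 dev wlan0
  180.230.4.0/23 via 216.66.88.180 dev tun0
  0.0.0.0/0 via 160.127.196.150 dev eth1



Longest prefix match for 30.235.183.179:
  /26 75.103.139.64: no
  /18 168.232.192.0: no
  /21 30.235.176.0: MATCH
  /19 205.117.224.0: no
  /23 180.230.4.0: no
  /0 0.0.0.0: MATCH
Selected: next-hop 152.232.107.95 via eth2 (matched /21)


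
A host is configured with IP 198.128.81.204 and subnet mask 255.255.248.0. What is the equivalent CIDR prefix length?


Binary: 11111111.11111111.11111000.00000000
Count leading 1s
Prefix: /21


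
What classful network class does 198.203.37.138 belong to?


First octet: 198
Binary: 11000110
110xxxxx -> Class C (192-223)
Class C, default mask 255.255.255.0 (/24)


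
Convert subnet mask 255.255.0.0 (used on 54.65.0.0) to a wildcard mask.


Subnet mask: 255.255.0.0
Wildcard = 255.255.255.255 - subnet mask
255 - 255 = 0
255 - 255 = 0
255 - 0 = 255
255 - 0 = 255
Wildcard: 0.0.255.255


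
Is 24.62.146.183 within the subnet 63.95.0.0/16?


Subnet network: 63.95.0.0
Test IP AND mask: 24.62.0.0
No, 24.62.146.183 is not in 63.95.0.0/16


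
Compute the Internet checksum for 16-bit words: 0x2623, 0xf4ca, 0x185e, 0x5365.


Sum all words (with carry folding):
+ 0x2623 = 0x2623
+ 0xf4ca = 0x1aee
+ 0x185e = 0x334c
+ 0x5365 = 0x86b1
One's complement: ~0x86b1
Checksum = 0x794e


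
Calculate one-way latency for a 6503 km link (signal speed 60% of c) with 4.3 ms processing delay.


Speed = 0.6 * 3e5 km/s = 180000 km/s
Propagation delay = 6503 / 180000 = 0.0361 s = 36.1278 ms
Processing delay = 4.3 ms
Total one-way latency = 40.4278 ms


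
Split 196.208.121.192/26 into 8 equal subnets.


New prefix = 26 + 3 = 29
Each subnet has 8 addresses
  196.208.121.192/29
  196.208.121.200/29
  196.208.121.208/29
  196.208.121.216/29
  196.208.121.224/29
  196.208.121.232/29
  196.208.121.240/29
  196.208.121.248/29
Subnets: 196.208.121.192/29, 196.208.121.200/29, 196.208.121.208/29, 196.208.121.216/29, 196.208.121.224/29, 196.208.121.232/29, 196.208.121.240/29, 196.208.121.248/29


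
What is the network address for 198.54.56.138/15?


IP:   11000110.00110110.00111000.10001010
Mask: 11111111.11111110.00000000.00000000
AND operation:
Net:  11000110.00110110.00000000.00000000
Network: 198.54.0.0/15


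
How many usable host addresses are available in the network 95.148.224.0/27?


Host bits = 32 - 27 = 5
Total addresses = 2^5 = 32
Usable = total - 2 (network and broadcast)
Usable hosts: 30


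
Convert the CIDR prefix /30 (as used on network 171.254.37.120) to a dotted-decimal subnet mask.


/30 means 30 network bits, 2 host bits
Binary: 11111111111111111111111111111100
Mask: 255.255.255.252


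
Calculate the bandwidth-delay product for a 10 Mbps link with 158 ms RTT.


BDP = bandwidth * RTT
= 10 Mbps * 158 ms
= 10 * 1e6 * 158 / 1000 bits
= 1580000 bits
= 197500 bytes
= 192.8711 KB
BDP = 1580000 bits (197500 bytes)


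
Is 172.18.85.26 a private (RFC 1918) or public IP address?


RFC 1918 private ranges:
  10.0.0.0/8 (10.0.0.0 - 10.255.255.255)
  172.16.0.0/12 (172.16.0.0 - 172.31.255.255)
  192.168.0.0/16 (192.168.0.0 - 192.168.255.255)
Private (in 172.16.0.0/12)


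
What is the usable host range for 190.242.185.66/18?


Network: 190.242.128.0
Broadcast: 190.242.191.255
First usable = network + 1
Last usable = broadcast - 1
Range: 190.242.128.1 to 190.242.191.254


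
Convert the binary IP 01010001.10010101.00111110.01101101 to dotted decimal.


01010001 = 81
10010101 = 149
00111110 = 62
01101101 = 109
IP: 81.149.62.109


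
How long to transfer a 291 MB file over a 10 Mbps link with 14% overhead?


Effective throughput = 10 * (1 - 14/100) = 8.6 Mbps
File size in Mb = 291 * 8 = 2328 Mb
Time = 2328 / 8.6
Time = 270.6977 seconds


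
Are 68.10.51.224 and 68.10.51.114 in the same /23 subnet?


Mask: 255.255.254.0
68.10.51.224 AND mask = 68.10.50.0
68.10.51.114 AND mask = 68.10.50.0
Yes, same subnet (68.10.50.0)


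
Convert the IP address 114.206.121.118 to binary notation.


114 = 01110010
206 = 11001110
121 = 01111001
118 = 01110110
Binary: 01110010.11001110.01111001.01110110


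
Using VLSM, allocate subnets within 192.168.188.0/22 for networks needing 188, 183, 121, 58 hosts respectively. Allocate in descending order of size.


188 hosts -> /24 (254 usable): 192.168.188.0/24
183 hosts -> /24 (254 usable): 192.168.189.0/24
121 hosts -> /25 (126 usable): 192.168.190.0/25
58 hosts -> /26 (62 usable): 192.168.190.128/26
Allocation: 192.168.188.0/24 (188 hosts, 254 usable); 192.168.189.0/24 (183 hosts, 254 usable); 192.168.190.0/25 (121 hosts, 126 usable); 192.168.190.128/26 (58 hosts, 62 usable)


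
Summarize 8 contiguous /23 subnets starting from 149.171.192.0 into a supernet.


Original prefix: /23
Number of subnets: 8 = 2^3
New prefix = 23 - 3 = 20
Supernet: 149.171.192.0/20


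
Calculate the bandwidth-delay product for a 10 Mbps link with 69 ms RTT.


BDP = bandwidth * RTT
= 10 Mbps * 69 ms
= 10 * 1e6 * 69 / 1000 bits
= 690000 bits
= 86250 bytes
= 84.2285 KB
BDP = 690000 bits (86250 bytes)


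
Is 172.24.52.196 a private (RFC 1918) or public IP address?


RFC 1918 private ranges:
  10.0.0.0/8 (10.0.0.0 - 10.255.255.255)
  172.16.0.0/12 (172.16.0.0 - 172.31.255.255)
  192.168.0.0/16 (192.168.0.0 - 192.168.255.255)
Private (in 172.16.0.0/12)


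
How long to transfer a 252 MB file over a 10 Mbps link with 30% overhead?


Effective throughput = 10 * (1 - 30/100) = 7 Mbps
File size in Mb = 252 * 8 = 2016 Mb
Time = 2016 / 7
Time = 288 seconds


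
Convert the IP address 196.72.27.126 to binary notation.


196 = 11000100
72 = 01001000
27 = 00011011
126 = 01111110
Binary: 11000100.01001000.00011011.01111110


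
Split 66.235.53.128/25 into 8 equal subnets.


New prefix = 25 + 3 = 28
Each subnet has 16 addresses
  66.235.53.128/28
  66.235.53.144/28
  66.235.53.160/28
  66.235.53.176/28
  66.235.53.192/28
  66.235.53.208/28
  66.235.53.224/28
  66.235.53.240/28
Subnets: 66.235.53.128/28, 66.235.53.144/28, 66.235.53.160/28, 66.235.53.176/28, 66.235.53.192/28, 66.235.53.208/28, 66.235.53.224/28, 66.235.53.240/28


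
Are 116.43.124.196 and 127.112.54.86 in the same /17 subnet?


Mask: 255.255.128.0
116.43.124.196 AND mask = 116.43.0.0
127.112.54.86 AND mask = 127.112.0.0
No, different subnets (116.43.0.0 vs 127.112.0.0)


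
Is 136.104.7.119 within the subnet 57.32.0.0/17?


Subnet network: 57.32.0.0
Test IP AND mask: 136.104.0.0
No, 136.104.7.119 is not in 57.32.0.0/17


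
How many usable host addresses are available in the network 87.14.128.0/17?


Host bits = 32 - 17 = 15
Total addresses = 2^15 = 32768
Usable = total - 2 (network and broadcast)
Usable hosts: 32766


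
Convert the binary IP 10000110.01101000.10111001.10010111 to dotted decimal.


10000110 = 134
01101000 = 104
10111001 = 185
10010111 = 151
IP: 134.104.185.151


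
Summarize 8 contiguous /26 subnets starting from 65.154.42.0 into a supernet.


Original prefix: /26
Number of subnets: 8 = 2^3
New prefix = 26 - 3 = 23
Supernet: 65.154.42.0/23


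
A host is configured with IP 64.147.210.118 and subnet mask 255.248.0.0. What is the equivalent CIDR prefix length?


Binary: 11111111.11111000.00000000.00000000
Count leading 1s
Prefix: /13


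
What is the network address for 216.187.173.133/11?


IP:   11011000.10111011.10101101.10000101
Mask: 11111111.11100000.00000000.00000000
AND operation:
Net:  11011000.10100000.00000000.00000000
Network: 216.160.0.0/11


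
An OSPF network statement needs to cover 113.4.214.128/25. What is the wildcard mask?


Subnet mask: 255.255.255.128
Wildcard = 255.255.255.255 - subnet mask
255 - 255 = 0
255 - 255 = 0
255 - 255 = 0
255 - 128 = 127
Wildcard: 0.0.0.127


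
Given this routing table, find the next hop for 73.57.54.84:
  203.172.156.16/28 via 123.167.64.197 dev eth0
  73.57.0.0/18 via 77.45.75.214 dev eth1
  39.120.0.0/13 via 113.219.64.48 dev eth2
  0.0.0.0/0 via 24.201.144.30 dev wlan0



Longest prefix match for 73.57.54.84:
  /28 203.172.156.16: no
  /18 73.57.0.0: MATCH
  /13 39.120.0.0: no
  /0 0.0.0.0: MATCH
Selected: next-hop 77.45.75.214 via eth1 (matched /18)


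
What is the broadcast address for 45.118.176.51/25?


Network: 45.118.176.0/25
Host bits = 7
Set all host bits to 1:
Broadcast: 45.118.176.127


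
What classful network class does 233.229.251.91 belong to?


First octet: 233
Binary: 11101001
1110xxxx -> Class D (224-239)
Class D (multicast), default mask N/A


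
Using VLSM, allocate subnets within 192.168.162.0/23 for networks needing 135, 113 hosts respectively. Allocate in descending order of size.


135 hosts -> /24 (254 usable): 192.168.162.0/24
113 hosts -> /25 (126 usable): 192.168.163.0/25
Allocation: 192.168.162.0/24 (135 hosts, 254 usable); 192.168.163.0/25 (113 hosts, 126 usable)


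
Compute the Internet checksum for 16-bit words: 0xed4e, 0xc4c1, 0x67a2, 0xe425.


Sum all words (with carry folding):
+ 0xed4e = 0xed4e
+ 0xc4c1 = 0xb210
+ 0x67a2 = 0x19b3
+ 0xe425 = 0xfdd8
One's complement: ~0xfdd8
Checksum = 0x0227


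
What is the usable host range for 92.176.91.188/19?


Network: 92.176.64.0
Broadcast: 92.176.95.255
First usable = network + 1
Last usable = broadcast - 1
Range: 92.176.64.1 to 92.176.95.254


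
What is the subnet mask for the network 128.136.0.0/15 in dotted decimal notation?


/15 means 15 network bits, 17 host bits
Binary: 11111111111111100000000000000000
Mask: 255.254.0.0


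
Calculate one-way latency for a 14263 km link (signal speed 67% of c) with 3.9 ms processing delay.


Speed = 0.67 * 3e5 km/s = 201000 km/s
Propagation delay = 14263 / 201000 = 0.071 s = 70.9602 ms
Processing delay = 3.9 ms
Total one-way latency = 74.8602 ms


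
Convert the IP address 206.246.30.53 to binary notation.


206 = 11001110
246 = 11110110
30 = 00011110
53 = 00110101
Binary: 11001110.11110110.00011110.00110101


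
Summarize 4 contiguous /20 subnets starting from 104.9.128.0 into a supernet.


Original prefix: /20
Number of subnets: 4 = 2^2
New prefix = 20 - 2 = 18
Supernet: 104.9.128.0/18


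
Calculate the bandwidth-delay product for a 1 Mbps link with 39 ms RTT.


BDP = bandwidth * RTT
= 1 Mbps * 39 ms
= 1 * 1e6 * 39 / 1000 bits
= 39000 bits
= 4875 bytes
= 4.7607 KB
BDP = 39000 bits (4875 bytes)


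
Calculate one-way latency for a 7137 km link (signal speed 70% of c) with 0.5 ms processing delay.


Speed = 0.7 * 3e5 km/s = 210000 km/s
Propagation delay = 7137 / 210000 = 0.034 s = 33.9857 ms
Processing delay = 0.5 ms
Total one-way latency = 34.4857 ms


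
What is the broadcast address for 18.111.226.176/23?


Network: 18.111.226.0/23
Host bits = 9
Set all host bits to 1:
Broadcast: 18.111.227.255


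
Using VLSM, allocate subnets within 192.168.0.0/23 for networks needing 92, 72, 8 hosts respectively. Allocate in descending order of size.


92 hosts -> /25 (126 usable): 192.168.0.0/25
72 hosts -> /25 (126 usable): 192.168.0.128/25
8 hosts -> /28 (14 usable): 192.168.1.0/28
Allocation: 192.168.0.0/25 (92 hosts, 126 usable); 192.168.0.128/25 (72 hosts, 126 usable); 192.168.1.0/28 (8 hosts, 14 usable)


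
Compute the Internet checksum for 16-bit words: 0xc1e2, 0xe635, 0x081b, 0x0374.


Sum all words (with carry folding):
+ 0xc1e2 = 0xc1e2
+ 0xe635 = 0xa818
+ 0x081b = 0xb033
+ 0x0374 = 0xb3a7
One's complement: ~0xb3a7
Checksum = 0x4c58


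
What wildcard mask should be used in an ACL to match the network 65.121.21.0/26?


Subnet mask: 255.255.255.192
Wildcard = 255.255.255.255 - subnet mask
255 - 255 = 0
255 - 255 = 0
255 - 255 = 0
255 - 192 = 63
Wildcard: 0.0.0.63


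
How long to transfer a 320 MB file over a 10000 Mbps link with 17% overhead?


Effective throughput = 10000 * (1 - 17/100) = 8300 Mbps
File size in Mb = 320 * 8 = 2560 Mb
Time = 2560 / 8300
Time = 0.3084 seconds


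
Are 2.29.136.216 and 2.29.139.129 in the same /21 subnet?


Mask: 255.255.248.0
2.29.136.216 AND mask = 2.29.136.0
2.29.139.129 AND mask = 2.29.136.0
Yes, same subnet (2.29.136.0)


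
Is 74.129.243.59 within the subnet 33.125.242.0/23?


Subnet network: 33.125.242.0
Test IP AND mask: 74.129.242.0
No, 74.129.243.59 is not in 33.125.242.0/23


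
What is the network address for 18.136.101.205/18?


IP:   00010010.10001000.01100101.11001101
Mask: 11111111.11111111.11000000.00000000
AND operation:
Net:  00010010.10001000.01000000.00000000
Network: 18.136.64.0/18


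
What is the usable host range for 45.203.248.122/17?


Network: 45.203.128.0
Broadcast: 45.203.255.255
First usable = network + 1
Last usable = broadcast - 1
Range: 45.203.128.1 to 45.203.255.254


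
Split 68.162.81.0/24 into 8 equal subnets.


New prefix = 24 + 3 = 27
Each subnet has 32 addresses
  68.162.81.0/27
  68.162.81.32/27
  68.162.81.64/27
  68.162.81.96/27
  68.162.81.128/27
  68.162.81.160/27
  68.162.81.192/27
  68.162.81.224/27
Subnets: 68.162.81.0/27, 68.162.81.32/27, 68.162.81.64/27, 68.162.81.96/27, 68.162.81.128/27, 68.162.81.160/27, 68.162.81.192/27, 68.162.81.224/27


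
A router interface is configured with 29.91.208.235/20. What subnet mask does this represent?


/20 means 20 network bits, 12 host bits
Binary: 11111111111111111111000000000000
Mask: 255.255.240.0


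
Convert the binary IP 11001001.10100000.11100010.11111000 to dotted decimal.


11001001 = 201
10100000 = 160
11100010 = 226
11111000 = 248
IP: 201.160.226.248


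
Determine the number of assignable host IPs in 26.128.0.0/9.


Host bits = 32 - 9 = 23
Total addresses = 2^23 = 8388608
Usable = total - 2 (network and broadcast)
Usable hosts: 8388606


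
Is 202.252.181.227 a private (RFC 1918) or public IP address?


RFC 1918 private ranges:
  10.0.0.0/8 (10.0.0.0 - 10.255.255.255)
  172.16.0.0/12 (172.16.0.0 - 172.31.255.255)
  192.168.0.0/16 (192.168.0.0 - 192.168.255.255)
Public (not in any RFC 1918 range)


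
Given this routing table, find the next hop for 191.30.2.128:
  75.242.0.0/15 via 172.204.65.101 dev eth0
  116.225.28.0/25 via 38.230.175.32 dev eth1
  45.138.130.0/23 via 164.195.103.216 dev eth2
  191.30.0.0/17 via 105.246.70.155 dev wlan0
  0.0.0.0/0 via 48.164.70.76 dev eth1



Longest prefix match for 191.30.2.128:
  /15 75.242.0.0: no
  /25 116.225.28.0: no
  /23 45.138.130.0: no
  /17 191.30.0.0: MATCH
  /0 0.0.0.0: MATCH
Selected: next-hop 105.246.70.155 via wlan0 (matched /17)


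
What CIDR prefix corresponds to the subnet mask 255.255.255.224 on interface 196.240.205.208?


Binary: 11111111.11111111.11111111.11100000
Count leading 1s
Prefix: /27


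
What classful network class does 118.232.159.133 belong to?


First octet: 118
Binary: 01110110
0xxxxxxx -> Class A (1-126)
Class A, default mask 255.0.0.0 (/8)


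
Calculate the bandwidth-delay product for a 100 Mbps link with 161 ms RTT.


BDP = bandwidth * RTT
= 100 Mbps * 161 ms
= 100 * 1e6 * 161 / 1000 bits
= 16100000 bits
= 2012500 bytes
= 1965.332 KB
BDP = 16100000 bits (2012500 bytes)


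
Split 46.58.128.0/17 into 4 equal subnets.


New prefix = 17 + 2 = 19
Each subnet has 8192 addresses
  46.58.128.0/19
  46.58.160.0/19
  46.58.192.0/19
  46.58.224.0/19
Subnets: 46.58.128.0/19, 46.58.160.0/19, 46.58.192.0/19, 46.58.224.0/19


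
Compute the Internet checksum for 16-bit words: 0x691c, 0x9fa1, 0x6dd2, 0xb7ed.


Sum all words (with carry folding):
+ 0x691c = 0x691c
+ 0x9fa1 = 0x08be
+ 0x6dd2 = 0x7690
+ 0xb7ed = 0x2e7e
One's complement: ~0x2e7e
Checksum = 0xd181


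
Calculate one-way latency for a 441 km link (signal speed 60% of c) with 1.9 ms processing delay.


Speed = 0.6 * 3e5 km/s = 180000 km/s
Propagation delay = 441 / 180000 = 0.0024 s = 2.45 ms
Processing delay = 1.9 ms
Total one-way latency = 4.35 ms


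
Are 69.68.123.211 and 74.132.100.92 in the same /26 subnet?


Mask: 255.255.255.192
69.68.123.211 AND mask = 69.68.123.192
74.132.100.92 AND mask = 74.132.100.64
No, different subnets (69.68.123.192 vs 74.132.100.64)


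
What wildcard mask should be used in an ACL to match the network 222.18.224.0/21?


Subnet mask: 255.255.248.0
Wildcard = 255.255.255.255 - subnet mask
255 - 255 = 0
255 - 255 = 0
255 - 248 = 7
255 - 0 = 255
Wildcard: 0.0.7.255


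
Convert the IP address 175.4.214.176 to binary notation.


175 = 10101111
4 = 00000100
214 = 11010110
176 = 10110000
Binary: 10101111.00000100.11010110.10110000


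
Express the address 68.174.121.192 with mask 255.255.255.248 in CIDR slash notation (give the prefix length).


Binary: 11111111.11111111.11111111.11111000
Count leading 1s
Prefix: /29


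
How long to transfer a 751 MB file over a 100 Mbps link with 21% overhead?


Effective throughput = 100 * (1 - 21/100) = 79 Mbps
File size in Mb = 751 * 8 = 6008 Mb
Time = 6008 / 79
Time = 76.0506 seconds


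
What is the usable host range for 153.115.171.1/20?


Network: 153.115.160.0
Broadcast: 153.115.175.255
First usable = network + 1
Last usable = broadcast - 1
Range: 153.115.160.1 to 153.115.175.254


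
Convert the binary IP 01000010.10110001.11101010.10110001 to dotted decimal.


01000010 = 66
10110001 = 177
11101010 = 234
10110001 = 177
IP: 66.177.234.177


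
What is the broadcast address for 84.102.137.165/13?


Network: 84.96.0.0/13
Host bits = 19
Set all host bits to 1:
Broadcast: 84.103.255.255


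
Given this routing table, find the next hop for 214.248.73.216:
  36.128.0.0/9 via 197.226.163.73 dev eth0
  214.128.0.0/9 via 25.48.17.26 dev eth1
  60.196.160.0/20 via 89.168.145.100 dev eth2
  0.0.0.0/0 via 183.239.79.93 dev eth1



Longest prefix match for 214.248.73.216:
  /9 36.128.0.0: no
  /9 214.128.0.0: MATCH
  /20 60.196.160.0: no
  /0 0.0.0.0: MATCH
Selected: next-hop 25.48.17.26 via eth1 (matched /9)


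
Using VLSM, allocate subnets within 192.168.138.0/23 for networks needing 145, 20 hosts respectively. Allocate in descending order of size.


145 hosts -> /24 (254 usable): 192.168.138.0/24
20 hosts -> /27 (30 usable): 192.168.139.0/27
Allocation: 192.168.138.0/24 (145 hosts, 254 usable); 192.168.139.0/27 (20 hosts, 30 usable)


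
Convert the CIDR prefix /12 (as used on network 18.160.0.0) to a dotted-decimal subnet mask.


/12 means 12 network bits, 20 host bits
Binary: 11111111111100000000000000000000
Mask: 255.240.0.0


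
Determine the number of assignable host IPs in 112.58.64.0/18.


Host bits = 32 - 18 = 14
Total addresses = 2^14 = 16384
Usable = total - 2 (network and broadcast)
Usable hosts: 16382


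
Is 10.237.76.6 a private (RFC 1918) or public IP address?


RFC 1918 private ranges:
  10.0.0.0/8 (10.0.0.0 - 10.255.255.255)
  172.16.0.0/12 (172.16.0.0 - 172.31.255.255)
  192.168.0.0/16 (192.168.0.0 - 192.168.255.255)
Private (in 10.0.0.0/8)


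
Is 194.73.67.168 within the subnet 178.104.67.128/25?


Subnet network: 178.104.67.128
Test IP AND mask: 194.73.67.128
No, 194.73.67.168 is not in 178.104.67.128/25


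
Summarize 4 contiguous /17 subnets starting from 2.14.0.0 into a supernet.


Original prefix: /17
Number of subnets: 4 = 2^2
New prefix = 17 - 2 = 15
Supernet: 2.14.0.0/15


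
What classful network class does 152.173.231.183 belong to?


First octet: 152
Binary: 10011000
10xxxxxx -> Class B (128-191)
Class B, default mask 255.255.0.0 (/16)


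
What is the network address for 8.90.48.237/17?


IP:   00001000.01011010.00110000.11101101
Mask: 11111111.11111111.10000000.00000000
AND operation:
Net:  00001000.01011010.00000000.00000000
Network: 8.90.0.0/17


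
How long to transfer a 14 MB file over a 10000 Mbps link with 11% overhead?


Effective throughput = 10000 * (1 - 11/100) = 8900 Mbps
File size in Mb = 14 * 8 = 112 Mb
Time = 112 / 8900
Time = 0.0126 seconds


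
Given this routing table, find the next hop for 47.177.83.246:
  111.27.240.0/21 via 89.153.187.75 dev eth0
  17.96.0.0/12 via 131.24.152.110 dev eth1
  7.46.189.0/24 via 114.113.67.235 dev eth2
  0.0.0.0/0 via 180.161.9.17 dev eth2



Longest prefix match for 47.177.83.246:
  /21 111.27.240.0: no
  /12 17.96.0.0: no
  /24 7.46.189.0: no
  /0 0.0.0.0: MATCH
Selected: next-hop 180.161.9.17 via eth2 (matched /0)


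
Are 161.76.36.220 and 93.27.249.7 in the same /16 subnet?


Mask: 255.255.0.0
161.76.36.220 AND mask = 161.76.0.0
93.27.249.7 AND mask = 93.27.0.0
No, different subnets (161.76.0.0 vs 93.27.0.0)


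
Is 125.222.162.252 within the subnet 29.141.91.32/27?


Subnet network: 29.141.91.32
Test IP AND mask: 125.222.162.224
No, 125.222.162.252 is not in 29.141.91.32/27


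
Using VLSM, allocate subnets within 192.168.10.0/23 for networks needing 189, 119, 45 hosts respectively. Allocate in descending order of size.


189 hosts -> /24 (254 usable): 192.168.10.0/24
119 hosts -> /25 (126 usable): 192.168.11.0/25
45 hosts -> /26 (62 usable): 192.168.11.128/26
Allocation: 192.168.10.0/24 (189 hosts, 254 usable); 192.168.11.0/25 (119 hosts, 126 usable); 192.168.11.128/26 (45 hosts, 62 usable)


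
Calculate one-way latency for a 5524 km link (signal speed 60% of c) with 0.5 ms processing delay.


Speed = 0.6 * 3e5 km/s = 180000 km/s
Propagation delay = 5524 / 180000 = 0.0307 s = 30.6889 ms
Processing delay = 0.5 ms
Total one-way latency = 31.1889 ms


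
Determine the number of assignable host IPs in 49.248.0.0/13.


Host bits = 32 - 13 = 19
Total addresses = 2^19 = 524288
Usable = total - 2 (network and broadcast)
Usable hosts: 524286


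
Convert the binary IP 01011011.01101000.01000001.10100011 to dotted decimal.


01011011 = 91
01101000 = 104
01000001 = 65
10100011 = 163
IP: 91.104.65.163


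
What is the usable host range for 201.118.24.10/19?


Network: 201.118.0.0
Broadcast: 201.118.31.255
First usable = network + 1
Last usable = broadcast - 1
Range: 201.118.0.1 to 201.118.31.254


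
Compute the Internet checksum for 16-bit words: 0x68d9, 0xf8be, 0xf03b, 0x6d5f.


Sum all words (with carry folding):
+ 0x68d9 = 0x68d9
+ 0xf8be = 0x6198
+ 0xf03b = 0x51d4
+ 0x6d5f = 0xbf33
One's complement: ~0xbf33
Checksum = 0x40cc


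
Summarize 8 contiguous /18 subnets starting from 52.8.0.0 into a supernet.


Original prefix: /18
Number of subnets: 8 = 2^3
New prefix = 18 - 3 = 15
Supernet: 52.8.0.0/15


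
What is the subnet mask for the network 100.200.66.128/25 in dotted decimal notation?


/25 means 25 network bits, 7 host bits
Binary: 11111111111111111111111110000000
Mask: 255.255.255.128


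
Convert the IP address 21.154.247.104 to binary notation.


21 = 00010101
154 = 10011010
247 = 11110111
104 = 01101000
Binary: 00010101.10011010.11110111.01101000


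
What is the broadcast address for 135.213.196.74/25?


Network: 135.213.196.0/25
Host bits = 7
Set all host bits to 1:
Broadcast: 135.213.196.127


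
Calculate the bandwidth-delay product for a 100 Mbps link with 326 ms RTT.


BDP = bandwidth * RTT
= 100 Mbps * 326 ms
= 100 * 1e6 * 326 / 1000 bits
= 32600000 bits
= 4075000 bytes
= 3979.4922 KB
BDP = 32600000 bits (4075000 bytes)


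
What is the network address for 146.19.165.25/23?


IP:   10010010.00010011.10100101.00011001
Mask: 11111111.11111111.11111110.00000000
AND operation:
Net:  10010010.00010011.10100100.00000000
Network: 146.19.164.0/23


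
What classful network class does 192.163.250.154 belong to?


First octet: 192
Binary: 11000000
110xxxxx -> Class C (192-223)
Class C, default mask 255.255.255.0 (/24)


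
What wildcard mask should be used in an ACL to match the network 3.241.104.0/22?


Subnet mask: 255.255.252.0
Wildcard = 255.255.255.255 - subnet mask
255 - 255 = 0
255 - 255 = 0
255 - 252 = 3
255 - 0 = 255
Wildcard: 0.0.3.255


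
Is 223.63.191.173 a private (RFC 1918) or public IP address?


RFC 1918 private ranges:
  10.0.0.0/8 (10.0.0.0 - 10.255.255.255)
  172.16.0.0/12 (172.16.0.0 - 172.31.255.255)
  192.168.0.0/16 (192.168.0.0 - 192.168.255.255)
Public (not in any RFC 1918 range)


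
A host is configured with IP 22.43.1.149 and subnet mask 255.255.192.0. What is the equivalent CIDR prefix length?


Binary: 11111111.11111111.11000000.00000000
Count leading 1s
Prefix: /18


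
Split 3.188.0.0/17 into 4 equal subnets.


New prefix = 17 + 2 = 19
Each subnet has 8192 addresses
  3.188.0.0/19
  3.188.32.0/19
  3.188.64.0/19
  3.188.96.0/19
Subnets: 3.188.0.0/19, 3.188.32.0/19, 3.188.64.0/19, 3.188.96.0/19


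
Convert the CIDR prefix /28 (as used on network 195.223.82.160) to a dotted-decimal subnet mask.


/28 means 28 network bits, 4 host bits
Binary: 11111111111111111111111111110000
Mask: 255.255.255.240


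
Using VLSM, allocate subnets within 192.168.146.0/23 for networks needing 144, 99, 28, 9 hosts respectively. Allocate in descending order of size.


144 hosts -> /24 (254 usable): 192.168.146.0/24
99 hosts -> /25 (126 usable): 192.168.147.0/25
28 hosts -> /27 (30 usable): 192.168.147.128/27
9 hosts -> /28 (14 usable): 192.168.147.160/28
Allocation: 192.168.146.0/24 (144 hosts, 254 usable); 192.168.147.0/25 (99 hosts, 126 usable); 192.168.147.128/27 (28 hosts, 30 usable); 192.168.147.160/28 (9 hosts, 14 usable)
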